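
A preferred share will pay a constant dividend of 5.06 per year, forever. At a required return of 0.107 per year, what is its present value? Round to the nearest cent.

Level perpetuity: PV = C / r = 5.06 / 0.107 = 47.29

47.29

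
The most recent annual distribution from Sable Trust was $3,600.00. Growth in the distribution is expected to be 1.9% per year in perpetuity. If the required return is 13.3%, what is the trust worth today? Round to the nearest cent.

D₁ = D₀ × (1 + g) = $3,600.00 × 1.019 = $3,668.4000
Growing perpetuity: P = D₁ / (r − g) = $3,668.4000 / (0.133 − 0.019) = $32,178.95

$32178.95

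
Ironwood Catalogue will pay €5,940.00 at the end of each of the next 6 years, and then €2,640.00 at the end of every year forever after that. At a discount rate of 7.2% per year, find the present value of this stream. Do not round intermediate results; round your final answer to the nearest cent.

€52299.60

PV of 6-year annuity: €5,940.00 × [1 − (1+0.072)^−6] / 0.072 = 28139.27548
Perpetuity value at year 6: €2,640.00 / 0.072 = 36666.66667
PV of perpetuity: 36666.66667 / (1+0.072)^6 = 24160.32201
Total PV = 28139.27548 + 24160.32201 = 52299.59749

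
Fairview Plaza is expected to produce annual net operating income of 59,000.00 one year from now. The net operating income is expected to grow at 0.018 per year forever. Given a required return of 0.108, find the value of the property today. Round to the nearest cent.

Growing perpetuity: P = D₁ / (r − g) = 59,000.0000 / (0.108 − 0.018) = 655,555.56

655555.56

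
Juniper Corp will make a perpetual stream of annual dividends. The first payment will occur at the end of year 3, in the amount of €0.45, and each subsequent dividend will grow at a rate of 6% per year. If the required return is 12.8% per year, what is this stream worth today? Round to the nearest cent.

Value at end of year 2: C₁ / (r − g) = €0.45 / (0.128 − 0.06) = €6.6176
Discount to today: PV = €6.6176 / (1 + 0.128)^2 = €6.6176 / 1.272384 = €5.20

€5.20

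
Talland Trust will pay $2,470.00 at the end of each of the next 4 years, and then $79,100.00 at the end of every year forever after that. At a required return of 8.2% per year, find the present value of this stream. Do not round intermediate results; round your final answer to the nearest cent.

PV of 4-year annuity: $2,470.00 × [1 − (1+0.082)^−4] / 0.082 = 8144.66533
Perpetuity value at year 4: $79,100.00 / 0.082 = 964634.14634
PV of perpetuity: 964634.14634 / (1+0.082)^4 = 703807.00982
Total PV = 8144.66533 + 703807.00982 = 711951.67514

$711951.68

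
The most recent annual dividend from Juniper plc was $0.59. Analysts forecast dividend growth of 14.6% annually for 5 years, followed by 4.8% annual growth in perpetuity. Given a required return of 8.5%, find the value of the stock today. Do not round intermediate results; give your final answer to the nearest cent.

D_1 = 0.67614
D_2 = 0.77486
D_3 = 0.88799
D_4 = 1.01763
D_5 = 1.16621
Terminal value at year 5: TV = D_5×(1+g_2)/(r−g_2) = 1.22218/0.037 = 33.03198
P_0 = D_1/(1+r)^1 + D_2/(1+r)^2 + D_3/(1+r)^3 + D_4/(1+r)^4 + D_5/(1+r)^5 + TV/(1+r)^5
    = 0.62317 + 0.65821 + 0.69521 + 0.73430 + 0.77558 + 21.96777 = 25.45423

$25.45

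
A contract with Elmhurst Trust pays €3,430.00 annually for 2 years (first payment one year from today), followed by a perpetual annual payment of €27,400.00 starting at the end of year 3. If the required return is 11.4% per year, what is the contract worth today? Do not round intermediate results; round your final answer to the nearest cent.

€199518.69

PV of 2-year annuity: €3,430.00 × [1 − (1+0.114)^−2] / 0.114 = 5842.90360
Perpetuity value at year 2: €27,400.00 / 0.114 = 240350.87719
PV of perpetuity: 240350.87719 / (1+0.114)^2 = 193675.78718
Total PV = 5842.90360 + 193675.78718 = 199518.69079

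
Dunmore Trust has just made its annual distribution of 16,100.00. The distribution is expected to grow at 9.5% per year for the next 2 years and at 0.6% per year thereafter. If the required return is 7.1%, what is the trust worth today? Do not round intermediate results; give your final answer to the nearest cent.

293761.69

D_1 = 17629.50000
D_2 = 19304.30250
Terminal value at year 2: TV = D_2×(1+g_2)/(r−g_2) = 19420.12832/0.065 = 298771.20485
P_0 = D_1/(1+r)^1 + D_2/(1+r)^2 + TV/(1+r)^2
    = 16460.78431 + 16829.65343 + 260471.25155 = 293761.68929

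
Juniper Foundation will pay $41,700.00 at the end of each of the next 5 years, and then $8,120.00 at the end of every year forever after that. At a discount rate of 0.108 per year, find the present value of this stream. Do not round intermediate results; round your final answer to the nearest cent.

PV of 5-year annuity: $41,700.00 × [1 − (1+0.108)^−5] / 0.108 = 154897.44627
Perpetuity value at year 5: $8,120.00 / 0.108 = 75185.18519
PV of perpetuity: 75185.18519 / (1+0.108)^5 = 45022.90068
Total PV = 154897.44627 + 45022.90068 = 199920.34695

$199920.35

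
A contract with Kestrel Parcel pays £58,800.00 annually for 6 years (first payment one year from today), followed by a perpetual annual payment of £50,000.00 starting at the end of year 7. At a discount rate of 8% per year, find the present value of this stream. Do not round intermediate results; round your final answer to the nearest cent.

PV of 6-year annuity: £58,800.00 × [1 − (1+0.08)^−6] / 0.08 = 271825.32424
Perpetuity value at year 6: £50,000.00 / 0.08 = 625000.00000
PV of perpetuity: 625000.00000 / (1+0.08)^6 = 393856.01680
Total PV = 271825.32424 + 393856.01680 = 665681.34104

£665681.34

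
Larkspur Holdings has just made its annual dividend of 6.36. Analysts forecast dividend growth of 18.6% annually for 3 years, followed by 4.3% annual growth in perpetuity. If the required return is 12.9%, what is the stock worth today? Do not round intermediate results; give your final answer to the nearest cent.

D_1 = 7.54296
D_2 = 8.94595
D_3 = 10.60990
Terminal value at year 3: TV = D_3×(1+g_2)/(r−g_2) = 11.06612/0.086 = 128.67585
P_0 = D_1/(1+r)^1 + D_2/(1+r)^2 + D_3/(1+r)^3 + TV/(1+r)^3
    = 6.68110 + 7.01841 + 7.37275 + 89.41600 = 110.48825

110.49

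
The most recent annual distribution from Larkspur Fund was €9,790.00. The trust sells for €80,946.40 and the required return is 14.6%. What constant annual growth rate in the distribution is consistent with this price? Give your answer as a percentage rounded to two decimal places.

P = D₀(1+g)/(r−g) ⇒ P(r−g) = D₀(1+g) ⇒ g(P+D₀) = P·r − D₀
g = (P·r − D₀)/(P + D₀) = (€80,946.40×0.146 − €9,790.00) / (€80,946.40 + €9,790.00) = 0.022352

2.24%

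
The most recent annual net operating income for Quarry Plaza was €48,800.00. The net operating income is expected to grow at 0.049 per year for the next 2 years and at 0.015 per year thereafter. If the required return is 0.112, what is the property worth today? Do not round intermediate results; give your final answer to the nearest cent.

€543880.40

D_1 = 51191.20000
D_2 = 53699.56880
Terminal value at year 2: TV = D_2×(1+g_2)/(r−g_2) = 54505.06233/0.097 = 561907.85909
P_0 = D_1/(1+r)^1 + D_2/(1+r)^2 + TV/(1+r)^2
    = 46035.25180 + 43427.13951 + 454418.00623 = 543880.39754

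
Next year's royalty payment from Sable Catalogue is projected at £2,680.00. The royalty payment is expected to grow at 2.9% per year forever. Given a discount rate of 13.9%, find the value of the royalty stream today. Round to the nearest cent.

£24363.64

Growing perpetuity: P = D₁ / (r − g) = £2,680.0000 / (0.139 − 0.029) = £24,363.64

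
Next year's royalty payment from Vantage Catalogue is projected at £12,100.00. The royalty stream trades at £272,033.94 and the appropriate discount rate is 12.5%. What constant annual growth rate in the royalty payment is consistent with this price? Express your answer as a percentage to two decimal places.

8.05%

P = D₁/(r−g) ⇒ g = r − D₁/P = 0.125 − £12,100.00/£272,033.94 = 0.080520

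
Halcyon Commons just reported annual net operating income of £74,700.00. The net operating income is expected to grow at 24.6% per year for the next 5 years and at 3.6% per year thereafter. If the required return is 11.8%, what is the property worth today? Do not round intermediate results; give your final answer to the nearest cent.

£2145864.98

D_1 = 93076.20000
D_2 = 115972.94520
D_3 = 144502.28972
D_4 = 180049.85299
D_5 = 224342.11683
Terminal value at year 5: TV = D_5×(1+g_2)/(r−g_2) = 232418.43303/0.082 = 2834371.13453
P_0 = D_1/(1+r)^1 + D_2/(1+r)^2 + D_3/(1+r)^3 + D_4/(1+r)^4 + D_5/(1+r)^5 + TV/(1+r)^5
    = 83252.41503 + 92783.99743 + 103406.85223 + 115245.91939 + 128440.44326 + 1622735.35628 = 2145864.98361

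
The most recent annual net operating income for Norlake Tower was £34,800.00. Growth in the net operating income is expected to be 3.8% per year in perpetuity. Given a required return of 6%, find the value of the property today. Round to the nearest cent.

D₁ = D₀ × (1 + g) = £34,800.00 × 1.038 = £36,122.4000
Growing perpetuity: P = D₁ / (r − g) = £36,122.4000 / (0.06 − 0.038) = £1,641,927.27

£1641927.27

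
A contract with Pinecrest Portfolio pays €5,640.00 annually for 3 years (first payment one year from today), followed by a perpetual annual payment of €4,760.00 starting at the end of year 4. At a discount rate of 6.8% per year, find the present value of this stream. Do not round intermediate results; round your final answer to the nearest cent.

PV of 3-year annuity: €5,640.00 × [1 − (1+0.068)^−3] / 0.068 = 14855.39396
Perpetuity value at year 3: €4,760.00 / 0.068 = 70000.00000
PV of perpetuity: 70000.00000 / (1+0.068)^3 = 57462.46893
Total PV = 14855.39396 + 57462.46893 = 72317.86289

€72317.86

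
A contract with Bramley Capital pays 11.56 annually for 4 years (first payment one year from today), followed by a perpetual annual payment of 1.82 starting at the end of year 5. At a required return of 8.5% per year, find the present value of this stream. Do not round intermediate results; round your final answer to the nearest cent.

PV of 4-year annuity: 11.56 × [1 − (1+0.085)^−4] / 0.085 = 37.86590
Perpetuity value at year 4: 1.82 / 0.085 = 21.41176
PV of perpetuity: 21.41176 / (1+0.085)^4 = 15.45018
Total PV = 37.86590 + 15.45018 = 53.31608

53.32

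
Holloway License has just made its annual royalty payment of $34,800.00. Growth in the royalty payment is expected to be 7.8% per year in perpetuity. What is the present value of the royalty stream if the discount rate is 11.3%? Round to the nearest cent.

$1071840.00

D₁ = D₀ × (1 + g) = $34,800.00 × 1.078 = $37,514.4000
Growing perpetuity: P = D₁ / (r − g) = $37,514.4000 / (0.113 − 0.078) = $1,071,840.00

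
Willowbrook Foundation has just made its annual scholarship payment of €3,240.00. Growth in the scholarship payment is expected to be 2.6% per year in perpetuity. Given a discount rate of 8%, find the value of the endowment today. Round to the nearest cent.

€61560.00

D₁ = D₀ × (1 + g) = €3,240.00 × 1.026 = €3,324.2400
Growing perpetuity: P = D₁ / (r − g) = €3,324.2400 / (0.08 − 0.026) = €61,560.00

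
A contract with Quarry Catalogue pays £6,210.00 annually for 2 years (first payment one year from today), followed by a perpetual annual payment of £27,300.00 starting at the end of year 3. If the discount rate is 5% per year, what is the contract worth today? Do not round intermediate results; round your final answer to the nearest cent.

£506785.03

PV of 2-year annuity: £6,210.00 × [1 − (1+0.05)^−2] / 0.05 = 11546.93878
Perpetuity value at year 2: £27,300.00 / 0.05 = 546000.00000
PV of perpetuity: 546000.00000 / (1+0.05)^2 = 495238.09524
Total PV = 11546.93878 + 495238.09524 = 506785.03401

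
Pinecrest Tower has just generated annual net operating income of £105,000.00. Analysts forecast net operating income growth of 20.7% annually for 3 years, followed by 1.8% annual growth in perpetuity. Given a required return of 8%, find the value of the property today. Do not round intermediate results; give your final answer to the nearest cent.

£2801617.61

D_1 = 126735.00000
D_2 = 152969.14500
D_3 = 184633.75801
Terminal value at year 3: TV = D_3×(1+g_2)/(r−g_2) = 187957.16566/0.062 = 3031567.18805
P_0 = D_1/(1+r)^1 + D_2/(1+r)^2 + D_3/(1+r)^3 + TV/(1+r)^3
    = 117347.22222 + 131146.38632 + 146568.22989 + 2406555.77470 = 2801617.61313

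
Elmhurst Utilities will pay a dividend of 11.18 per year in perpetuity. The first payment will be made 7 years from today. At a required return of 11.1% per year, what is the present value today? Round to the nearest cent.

Value at end of year 6: C / r = 11.18 / 0.111 = 100.7207
Discount to today: PV = 100.7207 / (1 + 0.111)^6 = 100.7207 / 1.880548 = 53.56

53.56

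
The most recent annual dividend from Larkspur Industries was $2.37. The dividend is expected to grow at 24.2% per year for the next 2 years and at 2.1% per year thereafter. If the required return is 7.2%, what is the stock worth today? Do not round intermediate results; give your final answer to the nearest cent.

$69.62

D_1 = 2.94354
D_2 = 3.65588
Terminal value at year 2: TV = D_2×(1+g_2)/(r−g_2) = 3.73265/0.051 = 73.18922
P_0 = D_1/(1+r)^1 + D_2/(1+r)^2 + TV/(1+r)^2
    = 2.74584 + 3.18128 + 63.68799 = 69.61511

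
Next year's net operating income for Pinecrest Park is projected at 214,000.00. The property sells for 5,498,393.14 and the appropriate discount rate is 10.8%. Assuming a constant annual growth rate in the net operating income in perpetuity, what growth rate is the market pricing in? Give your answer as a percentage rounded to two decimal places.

6.91%

P = D₁/(r−g) ⇒ g = r − D₁/P = 0.108 − 214,000.00/5,498,393.14 = 0.069080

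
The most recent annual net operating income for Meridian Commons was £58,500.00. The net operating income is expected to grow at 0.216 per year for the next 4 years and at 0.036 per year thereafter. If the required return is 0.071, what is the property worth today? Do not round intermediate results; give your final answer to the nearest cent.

D_1 = 71136.00000
D_2 = 86501.37600
D_3 = 105185.67322
D_4 = 127905.77863
Terminal value at year 4: TV = D_4×(1+g_2)/(r−g_2) = 132510.38666/0.035 = 3786011.04747
P_0 = D_1/(1+r)^1 + D_2/(1+r)^2 + D_3/(1+r)^3 + D_4/(1+r)^4 + TV/(1+r)^4
    = 66420.16807 + 75412.62780 + 85622.55406 + 97214.77660 + 2877557.38738 = 3202227.51390

£3202227.51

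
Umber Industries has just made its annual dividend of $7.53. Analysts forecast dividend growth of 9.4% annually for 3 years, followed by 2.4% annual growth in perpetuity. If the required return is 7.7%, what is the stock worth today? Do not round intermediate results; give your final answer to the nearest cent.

$175.79

D_1 = 8.23782
D_2 = 9.01218
D_3 = 9.85932
Terminal value at year 3: TV = D_3×(1+g_2)/(r−g_2) = 10.09594/0.053 = 190.48949
P_0 = D_1/(1+r)^1 + D_2/(1+r)^2 + D_3/(1+r)^3 + TV/(1+r)^3
    = 7.64886 + 7.76959 + 7.89223 + 152.48387 = 175.79456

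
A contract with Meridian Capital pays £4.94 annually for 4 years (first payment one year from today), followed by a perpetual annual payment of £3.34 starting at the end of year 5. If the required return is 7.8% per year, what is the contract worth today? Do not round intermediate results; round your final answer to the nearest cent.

£48.14

PV of 4-year annuity: £4.94 × [1 − (1+0.078)^−4] / 0.078 = 16.43501
Perpetuity value at year 4: £3.34 / 0.078 = 42.82051
PV of perpetuity: 42.82051 / (1+0.078)^4 = 31.70858
Total PV = 16.43501 + 31.70858 = 48.14359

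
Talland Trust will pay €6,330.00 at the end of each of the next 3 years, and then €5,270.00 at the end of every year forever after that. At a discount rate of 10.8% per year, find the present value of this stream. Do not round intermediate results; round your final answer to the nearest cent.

PV of 3-year annuity: €6,330.00 × [1 − (1+0.108)^−3] / 0.108 = 15522.68079
Perpetuity value at year 3: €5,270.00 / 0.108 = 48796.29630
PV of perpetuity: 48796.29630 / (1+0.108)^3 = 35872.99017
Total PV = 15522.68079 + 35872.99017 = 51395.67096

€51395.67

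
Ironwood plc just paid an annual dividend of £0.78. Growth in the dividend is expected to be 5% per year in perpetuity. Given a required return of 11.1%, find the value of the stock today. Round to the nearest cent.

D₁ = D₀ × (1 + g) = £0.78 × 1.05 = £0.8190
Growing perpetuity: P = D₁ / (r − g) = £0.8190 / (0.111 − 0.05) = £13.43

£13.43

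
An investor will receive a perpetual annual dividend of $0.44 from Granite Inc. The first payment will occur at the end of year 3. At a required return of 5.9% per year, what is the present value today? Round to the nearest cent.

Value at end of year 2: C / r = $0.44 / 0.059 = $7.4576
Discount to today: PV = $7.4576 / (1 + 0.059)^2 = $7.4576 / 1.121481 = $6.65

$6.65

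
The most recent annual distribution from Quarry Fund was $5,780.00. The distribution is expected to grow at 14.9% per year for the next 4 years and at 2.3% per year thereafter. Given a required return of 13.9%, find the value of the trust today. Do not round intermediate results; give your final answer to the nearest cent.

D_1 = 6641.22000
D_2 = 7630.76178
D_3 = 8767.74529
D_4 = 10074.13933
Terminal value at year 4: TV = D_4×(1+g_2)/(r−g_2) = 10305.84454/0.116 = 88843.48739
P_0 = D_1/(1+r)^1 + D_2/(1+r)^2 + D_3/(1+r)^3 + D_4/(1+r)^4 + TV/(1+r)^4
    = 5830.74627 + 5881.93807 + 5933.57932 + 5985.67396 + 52787.45222 = 76419.38984

$76419.39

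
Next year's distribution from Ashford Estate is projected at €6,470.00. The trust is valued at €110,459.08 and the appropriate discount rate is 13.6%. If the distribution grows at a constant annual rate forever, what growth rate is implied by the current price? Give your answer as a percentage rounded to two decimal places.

7.74%

P = D₁/(r−g) ⇒ g = r − D₁/P = 0.136 − €6,470.00/€110,459.08 = 0.077426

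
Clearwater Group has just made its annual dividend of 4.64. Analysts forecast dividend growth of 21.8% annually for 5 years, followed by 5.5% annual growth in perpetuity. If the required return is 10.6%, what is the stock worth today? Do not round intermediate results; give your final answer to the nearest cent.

186.75

D_1 = 5.65152
D_2 = 6.88355
D_3 = 8.38417
D_4 = 10.21191
D_5 = 12.43811
Terminal value at year 5: TV = D_5×(1+g_2)/(r−g_2) = 13.12221/0.051 = 257.29817
P_0 = D_1/(1+r)^1 + D_2/(1+r)^2 + D_3/(1+r)^3 + D_4/(1+r)^4 + D_5/(1+r)^5 + TV/(1+r)^5
    = 5.10987 + 5.62733 + 6.19719 + 6.82475 + 7.51586 + 155.47518 = 186.75018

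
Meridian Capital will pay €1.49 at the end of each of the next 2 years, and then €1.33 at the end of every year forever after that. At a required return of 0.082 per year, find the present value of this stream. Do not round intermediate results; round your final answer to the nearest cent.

€16.50

PV of 2-year annuity: €1.49 × [1 − (1+0.082)^−2] / 0.082 = 2.64980
Perpetuity value at year 2: €1.33 / 0.082 = 16.21951
PV of perpetuity: 16.21951 / (1+0.082)^2 = 13.85426
Total PV = 2.64980 + 13.85426 = 16.50405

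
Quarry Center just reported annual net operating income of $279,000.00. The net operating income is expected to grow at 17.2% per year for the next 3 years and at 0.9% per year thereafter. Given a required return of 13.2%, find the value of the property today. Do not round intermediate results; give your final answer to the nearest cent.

D_1 = 326988.00000
D_2 = 383229.93600
D_3 = 449145.48499
Terminal value at year 3: TV = D_3×(1+g_2)/(r−g_2) = 453187.79436/0.123 = 3684453.61266
P_0 = D_1/(1+r)^1 + D_2/(1+r)^2 + D_3/(1+r)^3 + TV/(1+r)^3
    = 288858.65724 + 299065.67693 + 309633.36870 + 2540000.56112 = 3437558.26399

$3437558.26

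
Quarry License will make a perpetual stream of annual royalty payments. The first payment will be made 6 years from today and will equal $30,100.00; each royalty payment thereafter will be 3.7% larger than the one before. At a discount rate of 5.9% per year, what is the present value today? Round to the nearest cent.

$1027221.30

Value at end of year 5: C₁ / (r − g) = $30,100.00 / (0.059 − 0.037) = $1,368,181.8182
Discount to today: PV = $1,368,181.8182 / (1 + 0.059)^5 = $1,368,181.8182 / 1.331925 = $1,027,221.30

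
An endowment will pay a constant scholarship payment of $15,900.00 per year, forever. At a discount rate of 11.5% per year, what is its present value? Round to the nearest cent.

$138260.87

Level perpetuity: PV = C / r = $15,900.00 / 0.115 = $138,260.87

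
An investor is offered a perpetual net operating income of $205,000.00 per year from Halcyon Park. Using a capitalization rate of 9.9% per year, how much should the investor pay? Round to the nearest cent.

$2070707.07

Level perpetuity: PV = C / r = $205,000.00 / 0.099 = $2,070,707.07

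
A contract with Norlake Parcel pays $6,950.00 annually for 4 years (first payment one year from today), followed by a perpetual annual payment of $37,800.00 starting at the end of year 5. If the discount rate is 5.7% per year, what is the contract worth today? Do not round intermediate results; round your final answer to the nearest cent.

PV of 4-year annuity: $6,950.00 × [1 − (1+0.057)^−4] / 0.057 = 24248.84645
Perpetuity value at year 4: $37,800.00 / 0.057 = 663157.89474
PV of perpetuity: 663157.89474 / (1+0.057)^4 = 531272.08239
Total PV = 24248.84645 + 531272.08239 = 555520.92884

$555520.93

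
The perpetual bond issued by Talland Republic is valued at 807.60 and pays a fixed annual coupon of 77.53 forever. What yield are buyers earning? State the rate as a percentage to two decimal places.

9.60%

P = C/r ⇒ r = C/P = 77.53/807.60 = 0.096000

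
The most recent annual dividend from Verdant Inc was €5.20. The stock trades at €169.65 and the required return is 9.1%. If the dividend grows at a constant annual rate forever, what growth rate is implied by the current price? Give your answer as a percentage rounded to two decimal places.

P = D₀(1+g)/(r−g) ⇒ P(r−g) = D₀(1+g) ⇒ g(P+D₀) = P·r − D₀
g = (P·r − D₀)/(P + D₀) = (€169.65×0.091 − €5.20) / (€169.65 + €5.20) = 0.058554

5.86%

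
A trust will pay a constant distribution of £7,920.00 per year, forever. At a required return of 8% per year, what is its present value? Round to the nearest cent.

£99000.00

Level perpetuity: PV = C / r = £7,920.00 / 0.08 = £99,000.00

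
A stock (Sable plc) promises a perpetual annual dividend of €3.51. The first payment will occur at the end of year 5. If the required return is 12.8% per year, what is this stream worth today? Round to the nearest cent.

Value at end of year 4: C / r = €3.51 / 0.128 = €27.4219
Discount to today: PV = €27.4219 / (1 + 0.128)^4 = €27.4219 / 1.618961 = €16.94

€16.94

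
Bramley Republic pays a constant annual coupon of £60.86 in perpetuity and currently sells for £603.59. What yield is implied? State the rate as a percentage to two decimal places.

P = C/r ⇒ r = C/P = £60.86/£603.59 = 0.100830

10.08%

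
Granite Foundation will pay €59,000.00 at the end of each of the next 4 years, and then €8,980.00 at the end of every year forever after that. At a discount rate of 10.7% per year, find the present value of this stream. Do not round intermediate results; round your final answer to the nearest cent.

€240108.82

PV of 4-year annuity: €59,000.00 × [1 − (1+0.107)^−4] / 0.107 = 184222.94041
Perpetuity value at year 4: €8,980.00 / 0.107 = 83925.23364
PV of perpetuity: 83925.23364 / (1+0.107)^4 = 55885.87763
Total PV = 184222.94041 + 55885.87763 = 240108.81804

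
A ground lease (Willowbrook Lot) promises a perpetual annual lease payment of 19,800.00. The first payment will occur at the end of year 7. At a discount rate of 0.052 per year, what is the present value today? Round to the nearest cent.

Value at end of year 6: C / r = 19,800.00 / 0.052 = 380,769.2308
Discount to today: PV = 380,769.2308 / (1 + 0.052)^6 = 380,769.2308 / 1.355484 = 280,910.13

280910.13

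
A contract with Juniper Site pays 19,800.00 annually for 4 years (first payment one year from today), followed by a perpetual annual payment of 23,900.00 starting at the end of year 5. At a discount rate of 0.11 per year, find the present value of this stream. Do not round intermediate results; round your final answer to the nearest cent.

204552.70

PV of 4-year annuity: 19,800.00 × [1 − (1+0.11)^−4] / 0.11 = 61428.42465
Perpetuity value at year 4: 23,900.00 / 0.11 = 217272.72727
PV of perpetuity: 217272.72727 / (1+0.11)^4 = 143124.27529
Total PV = 61428.42465 + 143124.27529 = 204552.69995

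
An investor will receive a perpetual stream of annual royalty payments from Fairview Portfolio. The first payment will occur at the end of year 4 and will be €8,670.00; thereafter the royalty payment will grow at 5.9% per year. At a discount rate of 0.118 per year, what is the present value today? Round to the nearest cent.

€105157.84

Value at end of year 3: C₁ / (r − g) = €8,670.00 / (0.118 − 0.059) = €146,949.1525
Discount to today: PV = €146,949.1525 / (1 + 0.118)^3 = €146,949.1525 / 1.397415 = €105,157.84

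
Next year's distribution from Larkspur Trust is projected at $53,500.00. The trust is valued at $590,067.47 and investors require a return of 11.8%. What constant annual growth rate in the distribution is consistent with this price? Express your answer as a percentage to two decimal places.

P = D₁/(r−g) ⇒ g = r − D₁/P = 0.118 − $53,500.00/$590,067.47 = 0.027332

2.73%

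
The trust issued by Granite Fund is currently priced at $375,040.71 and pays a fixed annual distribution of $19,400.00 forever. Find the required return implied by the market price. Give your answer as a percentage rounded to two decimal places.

5.17%

P = C/r ⇒ r = C/P = $19,400.00/$375,040.71 = 0.051728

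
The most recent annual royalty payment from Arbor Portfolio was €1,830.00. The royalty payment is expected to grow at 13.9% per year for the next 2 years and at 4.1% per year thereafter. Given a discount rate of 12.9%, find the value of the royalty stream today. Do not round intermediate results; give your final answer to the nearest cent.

€25742.03

D_1 = 2084.37000
D_2 = 2374.09743
Terminal value at year 2: TV = D_2×(1+g_2)/(r−g_2) = 2471.43542/0.088 = 28084.49346
P_0 = D_1/(1+r)^1 + D_2/(1+r)^2 + TV/(1+r)^2
    = 1846.20903 + 1862.56164 + 22033.25757 = 25742.02824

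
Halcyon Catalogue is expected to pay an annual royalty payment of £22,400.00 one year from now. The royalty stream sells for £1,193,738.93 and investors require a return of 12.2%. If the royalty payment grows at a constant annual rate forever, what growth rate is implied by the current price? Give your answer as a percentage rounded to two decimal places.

P = D₁/(r−g) ⇒ g = r − D₁/P = 0.122 − £22,400.00/£1,193,738.93 = 0.103235

10.32%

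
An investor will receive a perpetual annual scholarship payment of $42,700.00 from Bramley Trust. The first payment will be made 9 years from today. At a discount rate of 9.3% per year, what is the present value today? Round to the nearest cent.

$225415.42

Value at end of year 8: C / r = $42,700.00 / 0.093 = $459,139.7849
Discount to today: PV = $459,139.7849 / (1 + 0.093)^8 = $459,139.7849 / 2.036861 = $225,415.42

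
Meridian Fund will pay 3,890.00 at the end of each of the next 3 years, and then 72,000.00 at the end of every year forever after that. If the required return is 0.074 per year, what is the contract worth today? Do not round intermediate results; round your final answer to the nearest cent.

PV of 3-year annuity: 3,890.00 × [1 − (1+0.074)^−3] / 0.074 = 10134.44053
Perpetuity value at year 3: 72,000.00 / 0.074 = 972972.97297
PV of perpetuity: 972972.97297 / (1+0.074)^3 = 785394.63918
Total PV = 10134.44053 + 785394.63918 = 795529.07972

795529.08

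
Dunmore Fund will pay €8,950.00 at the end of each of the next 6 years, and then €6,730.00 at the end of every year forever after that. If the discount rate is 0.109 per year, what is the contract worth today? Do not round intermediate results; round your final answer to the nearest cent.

PV of 6-year annuity: €8,950.00 × [1 − (1+0.109)^−6] / 0.109 = 37972.63952
Perpetuity value at year 6: €6,730.00 / 0.109 = 61743.11927
PV of perpetuity: 61743.11927 / (1+0.109)^6 = 33189.39145
Total PV = 37972.63952 + 33189.39145 = 71162.03097

€71162.03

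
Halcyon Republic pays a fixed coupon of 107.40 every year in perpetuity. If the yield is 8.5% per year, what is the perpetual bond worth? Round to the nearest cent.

Level perpetuity: PV = C / r = 107.40 / 0.085 = 1,263.53

1263.53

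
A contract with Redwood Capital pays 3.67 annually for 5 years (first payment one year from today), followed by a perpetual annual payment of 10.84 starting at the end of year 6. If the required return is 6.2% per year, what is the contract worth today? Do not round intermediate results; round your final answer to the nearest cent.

144.80

PV of 5-year annuity: 3.67 × [1 − (1+0.062)^−5] / 0.062 = 15.37563
Perpetuity value at year 5: 10.84 / 0.062 = 174.83871
PV of perpetuity: 174.83871 / (1+0.062)^5 = 129.42406
Total PV = 15.37563 + 129.42406 = 144.79968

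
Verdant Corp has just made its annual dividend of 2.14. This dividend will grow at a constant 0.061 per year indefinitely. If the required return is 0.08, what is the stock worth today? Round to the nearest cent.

119.50

D₁ = D₀ × (1 + g) = 2.14 × 1.061 = 2.2705
Growing perpetuity: P = D₁ / (r − g) = 2.2705 / (0.08 − 0.061) = 119.50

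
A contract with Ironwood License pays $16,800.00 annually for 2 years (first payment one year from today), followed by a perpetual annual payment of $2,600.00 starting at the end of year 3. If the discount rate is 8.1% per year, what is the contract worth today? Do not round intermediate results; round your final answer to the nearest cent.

$57386.45

PV of 2-year annuity: $16,800.00 × [1 − (1+0.081)^−2] / 0.081 = 29917.82201
Perpetuity value at year 2: $2,600.00 / 0.081 = 32098.76543
PV of perpetuity: 32098.76543 / (1+0.081)^2 = 27468.62631
Total PV = 29917.82201 + 27468.62631 = 57386.44832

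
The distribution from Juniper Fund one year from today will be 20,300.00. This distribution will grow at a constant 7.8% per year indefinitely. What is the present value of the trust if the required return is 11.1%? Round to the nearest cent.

Growing perpetuity: P = D₁ / (r − g) = 20,300.0000 / (0.111 − 0.078) = 615,151.52

615151.52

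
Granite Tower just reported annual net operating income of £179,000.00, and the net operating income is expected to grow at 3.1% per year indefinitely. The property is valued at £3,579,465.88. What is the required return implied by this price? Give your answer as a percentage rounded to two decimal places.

D₁ = £179,000.00 × 1.031 = £184,549.0000
P = D₁/(r − g) ⇒ r = D₁/P + g = £184,549.0000/£3,579,465.88 + 0.031 = 0.051558 + 0.031 = 0.082558

8.26%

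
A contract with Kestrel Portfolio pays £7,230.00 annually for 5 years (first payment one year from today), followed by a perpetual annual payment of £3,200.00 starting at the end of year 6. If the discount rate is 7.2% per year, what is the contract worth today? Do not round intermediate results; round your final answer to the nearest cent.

£60880.13

PV of 5-year annuity: £7,230.00 × [1 − (1+0.072)^−5] / 0.072 = 29486.35403
Perpetuity value at year 5: £3,200.00 / 0.072 = 44444.44444
PV of perpetuity: 44444.44444 / (1+0.072)^5 = 31393.77599
Total PV = 29486.35403 + 31393.77599 = 60880.13002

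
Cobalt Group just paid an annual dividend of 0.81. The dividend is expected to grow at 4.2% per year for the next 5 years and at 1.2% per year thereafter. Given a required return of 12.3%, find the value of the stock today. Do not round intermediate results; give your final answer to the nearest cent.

D_1 = 0.84402
D_2 = 0.87947
D_3 = 0.91641
D_4 = 0.95490
D_5 = 0.99500
Terminal value at year 5: TV = D_5×(1+g_2)/(r−g_2) = 1.00694/0.111 = 9.07154
P_0 = D_1/(1+r)^1 + D_2/(1+r)^2 + D_3/(1+r)^3 + D_4/(1+r)^4 + D_5/(1+r)^5 + TV/(1+r)^5
    = 0.75158 + 0.69737 + 0.64707 + 0.60039 + 0.55709 + 5.07905 = 8.33254

8.33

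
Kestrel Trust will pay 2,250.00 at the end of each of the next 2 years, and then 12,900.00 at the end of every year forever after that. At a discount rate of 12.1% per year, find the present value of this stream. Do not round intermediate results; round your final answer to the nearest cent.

PV of 2-year annuity: 2,250.00 × [1 − (1+0.121)^−2] / 0.121 = 3797.62398
Perpetuity value at year 2: 12,900.00 / 0.121 = 106611.57025
PV of perpetuity: 106611.57025 / (1+0.121)^2 = 84838.52608
Total PV = 3797.62398 + 84838.52608 = 88636.15006

88636.15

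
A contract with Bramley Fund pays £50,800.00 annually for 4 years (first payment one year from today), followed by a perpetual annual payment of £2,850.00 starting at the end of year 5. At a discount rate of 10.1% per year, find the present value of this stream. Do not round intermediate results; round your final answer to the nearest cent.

PV of 4-year annuity: £50,800.00 × [1 − (1+0.101)^−4] / 0.101 = 160681.20246
Perpetuity value at year 4: £2,850.00 / 0.101 = 28217.82178
PV of perpetuity: 28217.82178 / (1+0.101)^4 = 19203.22676
Total PV = 160681.20246 + 19203.22676 = 179884.42922

£179884.43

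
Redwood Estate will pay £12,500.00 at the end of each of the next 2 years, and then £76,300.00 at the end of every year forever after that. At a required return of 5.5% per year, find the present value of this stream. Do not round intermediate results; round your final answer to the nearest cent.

£1269477.53

PV of 2-year annuity: £12,500.00 × [1 − (1+0.055)^−2] / 0.055 = 23078.99643
Perpetuity value at year 2: £76,300.00 / 0.055 = 1387272.72727
PV of perpetuity: 1387272.72727 / (1+0.055)^2 = 1246398.53307
Total PV = 23078.99643 + 1246398.53307 = 1269477.52950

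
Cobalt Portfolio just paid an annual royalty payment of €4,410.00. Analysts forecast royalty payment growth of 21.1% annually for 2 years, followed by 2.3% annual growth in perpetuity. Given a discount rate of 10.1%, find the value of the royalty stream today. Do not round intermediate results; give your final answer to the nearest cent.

€80159.27

D_1 = 5340.51000
D_2 = 6467.35761
Terminal value at year 2: TV = D_2×(1+g_2)/(r−g_2) = 6616.10684/0.078 = 84821.88250
P_0 = D_1/(1+r)^1 + D_2/(1+r)^2 + TV/(1+r)^2
    = 4850.59946 + 5335.21884 + 69973.44706 = 80159.26535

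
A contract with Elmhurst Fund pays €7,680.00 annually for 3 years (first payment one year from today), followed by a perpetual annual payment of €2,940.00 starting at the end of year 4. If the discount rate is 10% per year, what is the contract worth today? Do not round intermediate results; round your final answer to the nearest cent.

€41187.68

PV of 3-year annuity: €7,680.00 × [1 − (1+0.1)^−3] / 0.1 = 19099.02329
Perpetuity value at year 3: €2,940.00 / 0.1 = 29400.00000
PV of perpetuity: 29400.00000 / (1+0.1)^3 = 22088.65515
Total PV = 19099.02329 + 22088.65515 = 41187.67844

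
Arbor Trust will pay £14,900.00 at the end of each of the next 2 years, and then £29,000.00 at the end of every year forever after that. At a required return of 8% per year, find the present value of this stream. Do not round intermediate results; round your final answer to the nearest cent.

PV of 2-year annuity: £14,900.00 × [1 − (1+0.08)^−2] / 0.08 = 26570.64472
Perpetuity value at year 2: £29,000.00 / 0.08 = 362500.00000
PV of perpetuity: 362500.00000 / (1+0.08)^2 = 310785.32236
Total PV = 26570.64472 + 310785.32236 = 337355.96708

£337355.97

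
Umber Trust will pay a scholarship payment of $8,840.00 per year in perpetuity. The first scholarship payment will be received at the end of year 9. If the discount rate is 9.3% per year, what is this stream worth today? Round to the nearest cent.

$46666.80

Value at end of year 8: C / r = $8,840.00 / 0.093 = $95,053.7634
Discount to today: PV = $95,053.7634 / (1 + 0.093)^8 = $95,053.7634 / 2.036861 = $46,666.80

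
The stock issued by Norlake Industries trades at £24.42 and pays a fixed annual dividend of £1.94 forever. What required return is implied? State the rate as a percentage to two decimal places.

P = C/r ⇒ r = C/P = £1.94/£24.42 = 0.079443

7.94%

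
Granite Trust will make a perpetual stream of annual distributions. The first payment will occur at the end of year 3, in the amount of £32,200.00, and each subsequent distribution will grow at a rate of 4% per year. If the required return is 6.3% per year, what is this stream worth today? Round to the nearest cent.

£1238972.04

Value at end of year 2: C₁ / (r − g) = £32,200.00 / (0.063 − 0.04) = £1,400,000.0000
Discount to today: PV = £1,400,000.0000 / (1 + 0.063)^2 = £1,400,000.0000 / 1.129969 = £1,238,972.04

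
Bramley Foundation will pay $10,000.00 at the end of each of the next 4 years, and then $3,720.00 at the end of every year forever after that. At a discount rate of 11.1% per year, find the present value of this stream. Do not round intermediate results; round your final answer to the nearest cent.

$52955.35

PV of 4-year annuity: $10,000.00 × [1 − (1+0.111)^−4] / 0.111 = 30958.33283
Perpetuity value at year 4: $3,720.00 / 0.111 = 33513.51351
PV of perpetuity: 33513.51351 / (1+0.111)^4 = 21997.01370
Total PV = 30958.33283 + 21997.01370 = 52955.34653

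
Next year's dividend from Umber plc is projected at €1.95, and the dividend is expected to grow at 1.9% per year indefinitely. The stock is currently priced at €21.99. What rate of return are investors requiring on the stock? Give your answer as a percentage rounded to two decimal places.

P = D₁/(r − g) ⇒ r = D₁/P + g = €1.9500/€21.99 + 0.019 = 0.088677 + 0.019 = 0.107677

10.77%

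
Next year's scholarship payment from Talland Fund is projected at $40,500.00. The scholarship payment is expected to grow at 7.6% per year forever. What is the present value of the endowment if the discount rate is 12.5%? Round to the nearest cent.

$826530.61

Growing perpetuity: P = D₁ / (r − g) = $40,500.0000 / (0.125 − 0.076) = $826,530.61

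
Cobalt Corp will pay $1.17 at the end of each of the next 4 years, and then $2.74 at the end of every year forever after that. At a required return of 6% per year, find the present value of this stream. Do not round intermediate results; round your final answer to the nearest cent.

PV of 4-year annuity: $1.17 × [1 − (1+0.06)^−4] / 0.06 = 4.05417
Perpetuity value at year 4: $2.74 / 0.06 = 45.66667
PV of perpetuity: 45.66667 / (1+0.06)^4 = 36.17228
Total PV = 4.05417 + 36.17228 = 40.22645

$40.23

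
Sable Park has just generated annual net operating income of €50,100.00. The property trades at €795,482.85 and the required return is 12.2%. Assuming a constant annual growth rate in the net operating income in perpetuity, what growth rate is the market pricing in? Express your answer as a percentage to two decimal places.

P = D₀(1+g)/(r−g) ⇒ P(r−g) = D₀(1+g) ⇒ g(P+D₀) = P·r − D₀
g = (P·r − D₀)/(P + D₀) = (€795,482.85×0.122 − €50,100.00) / (€795,482.85 + €50,100.00) = 0.055523

5.55%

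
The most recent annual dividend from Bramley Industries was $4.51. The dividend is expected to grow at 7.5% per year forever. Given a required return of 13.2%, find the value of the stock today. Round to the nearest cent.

$85.06

D₁ = D₀ × (1 + g) = $4.51 × 1.075 = $4.8483
Growing perpetuity: P = D₁ / (r − g) = $4.8483 / (0.132 − 0.075) = $85.06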